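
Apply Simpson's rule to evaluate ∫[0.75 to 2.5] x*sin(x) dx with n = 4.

f(x) = x*sin(x)
a = 0.75, b = 2.5, n = 4
h = (b - a)/n = 0.437500

Simpson's rule: (h/3)[f(x₀) + 4f(x₁) + 2f(x₂) + ... + f(xₙ)]

x_0 = 0.7500, f(x_0) = 0.511229, coefficient = 1
x_1 = 1.1875, f(x_1) = 1.101331, coefficient = 4
x_2 = 1.6250, f(x_2) = 1.622613, coefficient = 2
x_3 = 2.0625, f(x_3) = 1.818155, coefficient = 4
x_4 = 2.5000, f(x_4) = 1.496180, coefficient = 1

I ≈ (0.437500/3) × 16.930582 = 2.469043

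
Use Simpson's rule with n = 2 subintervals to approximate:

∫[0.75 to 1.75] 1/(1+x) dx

f(x) = 1/(1+x)
a = 0.75, b = 1.75, n = 2
h = (b - a)/n = 0.500000

Simpson's rule: (h/3)[f(x₀) + 4f(x₁) + 2f(x₂) + ... + f(xₙ)]

x_0 = 0.7500, f(x_0) = 0.571429, coefficient = 1
x_1 = 1.2500, f(x_1) = 0.444444, coefficient = 4
x_2 = 1.7500, f(x_2) = 0.363636, coefficient = 1

I ≈ (0.500000/3) × 2.712843 = 0.452140
Exact value: 0.451985
Error: 0.000155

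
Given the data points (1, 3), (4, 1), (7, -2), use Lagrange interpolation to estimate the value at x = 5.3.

Lagrange interpolation formula:
P(x) = Σ yᵢ × Lᵢ(x)
where Lᵢ(x) = Π_{j≠i} (x - xⱼ)/(xᵢ - xⱼ)

L_0(5.3) = (5.3 - 4)/(1 - 4) × (5.3 - 7)/(1 - 7) = -0.122778
L_1(5.3) = (5.3 - 1)/(4 - 1) × (5.3 - 7)/(4 - 7) = 0.812222
L_2(5.3) = (5.3 - 1)/(7 - 1) × (5.3 - 4)/(7 - 4) = 0.310556

P(5.3) = 3×L_0(5.3) + 1×L_1(5.3) + (-2)×L_2(5.3)
P(5.3) = -0.177222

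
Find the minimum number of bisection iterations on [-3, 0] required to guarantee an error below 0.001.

We need (b-a)/2^n ≤ 0.001
(0 - (-3))/2^n ≤ 0.001
3/2^n ≤ 0.001
2^n ≥ 3000
n ≥ log₂(3000) = 11.55
n ≥ 12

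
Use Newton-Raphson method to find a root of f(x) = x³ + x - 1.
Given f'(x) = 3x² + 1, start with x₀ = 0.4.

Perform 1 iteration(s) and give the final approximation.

f(x) = x³ + x - 1
f'(x) = 3x² + 1
x₀ = 0.4

Newton-Raphson formula: x_{n+1} = x_n - f(x_n)/f'(x_n)

Iteration 1:
  f(0.400000) = -0.536000
  f'(0.400000) = 1.480000
  x_1 = 0.400000 - (-0.536000)/1.480000 = 0.762162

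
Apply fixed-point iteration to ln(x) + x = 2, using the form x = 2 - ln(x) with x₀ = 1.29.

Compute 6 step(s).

Equation: ln(x) + x = 2
Fixed-point form: x = 2 - ln(x)
x₀ = 1.29

x_1 = g(1.290000) = 1.745358
x_2 = g(1.745358) = 1.443040
x_3 = g(1.443040) = 1.633248
x_4 = g(1.633248) = 1.509430
x_5 = g(1.509430) = 1.588268
x_6 = g(1.588268) = 1.537356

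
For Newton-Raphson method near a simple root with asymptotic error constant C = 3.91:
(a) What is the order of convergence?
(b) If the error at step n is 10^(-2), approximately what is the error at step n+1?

(a) Newton-Raphson has quadratic (order 2) convergence near simple roots.
    This means |e_{n+1}| ≈ C|e_n|².

(b) With |e_n| = 10^(-2) and C = 3.91:
    |e_{n+1}| ≈ 3.91 × (10^(-2))² = 3.91 × 10^(-4)

(a) 2 (quadratic); (b) |e_{n+1}| ≈ 3.910e-04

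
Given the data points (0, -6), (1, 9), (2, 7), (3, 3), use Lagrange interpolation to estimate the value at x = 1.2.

Lagrange interpolation formula:
P(x) = Σ yᵢ × Lᵢ(x)
where Lᵢ(x) = Π_{j≠i} (x - xⱼ)/(xᵢ - xⱼ)

L_0(1.2) = (1.2 - 1)/(0 - 1) × (1.2 - 2)/(0 - 2) × (1.2 - 3)/(0 - 3) = -0.048000
L_1(1.2) = (1.2 - 0)/(1 - 0) × (1.2 - 2)/(1 - 2) × (1.2 - 3)/(1 - 3) = 0.864000
L_2(1.2) = (1.2 - 0)/(2 - 0) × (1.2 - 1)/(2 - 1) × (1.2 - 3)/(2 - 3) = 0.216000
L_3(1.2) = (1.2 - 0)/(3 - 0) × (1.2 - 1)/(3 - 1) × (1.2 - 2)/(3 - 2) = -0.032000

P(1.2) = (-6)×L_0(1.2) + 9×L_1(1.2) + 7×L_2(1.2) + 3×L_3(1.2)
P(1.2) = 9.480000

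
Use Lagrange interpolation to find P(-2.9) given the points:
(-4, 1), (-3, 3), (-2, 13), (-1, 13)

Lagrange interpolation formula:
P(x) = Σ yᵢ × Lᵢ(x)
where Lᵢ(x) = Π_{j≠i} (x - xⱼ)/(xᵢ - xⱼ)

L_0(-2.9) = (-2.9 - (-3))/(-4 - (-3)) × (-2.9 - (-2))/(-4 - (-2)) × (-2.9 - (-1))/(-4 - (-1)) = -0.028500
L_1(-2.9) = (-2.9 - (-4))/(-3 - (-4)) × (-2.9 - (-2))/(-3 - (-2)) × (-2.9 - (-1))/(-3 - (-1)) = 0.940500
L_2(-2.9) = (-2.9 - (-4))/(-2 - (-4)) × (-2.9 - (-3))/(-2 - (-3)) × (-2.9 - (-1))/(-2 - (-1)) = 0.104500
L_3(-2.9) = (-2.9 - (-4))/(-1 - (-4)) × (-2.9 - (-3))/(-1 - (-3)) × (-2.9 - (-2))/(-1 - (-2)) = -0.016500

P(-2.9) = 1×L_0(-2.9) + 3×L_1(-2.9) + 13×L_2(-2.9) + 13×L_3(-2.9)
P(-2.9) = 3.937000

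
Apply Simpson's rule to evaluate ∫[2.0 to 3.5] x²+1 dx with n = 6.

f(x) = x²+1
a = 2.0, b = 3.5, n = 6
h = (b - a)/n = 0.250000

Simpson's rule: (h/3)[f(x₀) + 4f(x₁) + 2f(x₂) + ... + f(xₙ)]

x_0 = 2.0000, f(x_0) = 5.000000, coefficient = 1
x_1 = 2.2500, f(x_1) = 6.062500, coefficient = 4
x_2 = 2.5000, f(x_2) = 7.250000, coefficient = 2
x_3 = 2.7500, f(x_3) = 8.562500, coefficient = 4
x_4 = 3.0000, f(x_4) = 10.000000, coefficient = 2
x_5 = 3.2500, f(x_5) = 11.562500, coefficient = 4
x_6 = 3.5000, f(x_6) = 13.250000, coefficient = 1

I ≈ (0.250000/3) × 157.500000 = 13.125000
Exact value: 13.125000
Error: 0.000000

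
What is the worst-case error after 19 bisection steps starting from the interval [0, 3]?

Bisection error bound: |error| ≤ (b-a)/2^n
|error| ≤ (3 - 0)/2^19 = 3/2^19
|error| ≤ 0.0000057220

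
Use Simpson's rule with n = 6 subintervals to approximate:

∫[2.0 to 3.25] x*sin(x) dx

f(x) = x*sin(x)
a = 2.0, b = 3.25, n = 6
h = (b - a)/n = 0.208333

Simpson's rule: (h/3)[f(x₀) + 4f(x₁) + 2f(x₂) + ... + f(xₙ)]

x_0 = 2.0000, f(x_0) = 1.818595, coefficient = 1
x_1 = 2.2083, f(x_1) = 1.774538, coefficient = 4
x_2 = 2.4167, f(x_2) = 1.602443, coefficient = 2
x_3 = 2.6250, f(x_3) = 1.296541, coefficient = 4
x_4 = 2.8333, f(x_4) = 0.859635, coefficient = 2
x_5 = 3.0417, f(x_5) = 0.303436, coefficient = 4
x_6 = 3.2500, f(x_6) = -0.351634, coefficient = 1

I ≈ (0.208333/3) × 19.889174 = 1.381193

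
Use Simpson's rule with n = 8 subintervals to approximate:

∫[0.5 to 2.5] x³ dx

f(x) = x³
a = 0.5, b = 2.5, n = 8
h = (b - a)/n = 0.250000

Simpson's rule: (h/3)[f(x₀) + 4f(x₁) + 2f(x₂) + ... + f(xₙ)]

x_0 = 0.5000, f(x_0) = 0.125000, coefficient = 1
x_1 = 0.7500, f(x_1) = 0.421875, coefficient = 4
x_2 = 1.0000, f(x_2) = 1.000000, coefficient = 2
x_3 = 1.2500, f(x_3) = 1.953125, coefficient = 4
x_4 = 1.5000, f(x_4) = 3.375000, coefficient = 2
x_5 = 1.7500, f(x_5) = 5.359375, coefficient = 4
x_6 = 2.0000, f(x_6) = 8.000000, coefficient = 2
x_7 = 2.2500, f(x_7) = 11.390625, coefficient = 4
x_8 = 2.5000, f(x_8) = 15.625000, coefficient = 1

I ≈ (0.250000/3) × 117.000000 = 9.750000
Exact value: 9.750000
Error: 0.000000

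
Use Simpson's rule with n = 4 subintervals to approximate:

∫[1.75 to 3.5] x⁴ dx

f(x) = x⁴
a = 1.75, b = 3.5, n = 4
h = (b - a)/n = 0.437500

Simpson's rule: (h/3)[f(x₀) + 4f(x₁) + 2f(x₂) + ... + f(xₙ)]

x_0 = 1.7500, f(x_0) = 9.378906, coefficient = 1
x_1 = 2.1875, f(x_1) = 22.897720, coefficient = 4
x_2 = 2.6250, f(x_2) = 47.480713, coefficient = 2
x_3 = 3.0625, f(x_3) = 87.963882, coefficient = 4
x_4 = 3.5000, f(x_4) = 150.062500, coefficient = 1

I ≈ (0.437500/3) × 697.849243 = 101.769681
Exact value: 101.761133
Error: 0.008548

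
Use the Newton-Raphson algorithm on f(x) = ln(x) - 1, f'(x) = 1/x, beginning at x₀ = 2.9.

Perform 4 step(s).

f(x) = ln(x) - 1
f'(x) = 1/x
x₀ = 2.9

Newton-Raphson formula: x_{n+1} = x_n - f(x_n)/f'(x_n)

Iteration 1:
  f(2.900000) = 0.064711
  f'(2.900000) = 0.344828
  x_1 = 2.900000 - 0.064711/0.344828 = 2.712339
Iteration 2:
  f(2.712339) = -0.002189
  f'(2.712339) = 0.368685
  x_2 = 2.712339 - (-0.002189)/0.368685 = 2.718275
Iteration 3:
  f(2.718275) = -0.000002
  f'(2.718275) = 0.367880
  x_3 = 2.718275 - (-0.000002)/0.367880 = 2.718282
Iteration 4:
  f(2.718282) = 0.000000
  f'(2.718282) = 0.367879
  x_4 = 2.718282 - 0.000000/0.367879 = 2.718282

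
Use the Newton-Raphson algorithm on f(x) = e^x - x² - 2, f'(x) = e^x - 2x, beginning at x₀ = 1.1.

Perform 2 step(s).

f(x) = e^x - x² - 2
f'(x) = e^x - 2x
x₀ = 1.1

Newton-Raphson formula: x_{n+1} = x_n - f(x_n)/f'(x_n)

Iteration 1:
  f(1.100000) = -0.205834
  f'(1.100000) = 0.804166
  x_1 = 1.100000 - (-0.205834)/0.804166 = 1.355960
Iteration 2:
  f(1.355960) = 0.041856
  f'(1.355960) = 1.168564
  x_2 = 1.355960 - 0.041856/1.168564 = 1.320141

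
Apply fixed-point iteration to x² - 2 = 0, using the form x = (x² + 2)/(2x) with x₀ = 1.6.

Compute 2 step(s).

Equation: x² - 2 = 0
Fixed-point form: x = (x² + 2)/(2x)
x₀ = 1.6

x_1 = g(1.600000) = 1.425000
x_2 = g(1.425000) = 1.414254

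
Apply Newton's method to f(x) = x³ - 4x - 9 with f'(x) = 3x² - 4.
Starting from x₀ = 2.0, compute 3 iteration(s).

f(x) = x³ - 4x - 9
f'(x) = 3x² - 4
x₀ = 2.0

Newton-Raphson formula: x_{n+1} = x_n - f(x_n)/f'(x_n)

Iteration 1:
  f(2.000000) = -9.000000
  f'(2.000000) = 8.000000
  x_1 = 2.000000 - (-9.000000)/8.000000 = 3.125000
Iteration 2:
  f(3.125000) = 9.017578
  f'(3.125000) = 25.296875
  x_2 = 3.125000 - 9.017578/25.296875 = 2.768530
Iteration 3:
  f(2.768530) = 1.145993
  f'(2.768530) = 18.994274
  x_3 = 2.768530 - 1.145993/18.994274 = 2.708196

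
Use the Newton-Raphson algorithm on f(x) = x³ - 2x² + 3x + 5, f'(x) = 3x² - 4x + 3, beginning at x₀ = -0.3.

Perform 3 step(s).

f(x) = x³ - 2x² + 3x + 5
f'(x) = 3x² - 4x + 3
x₀ = -0.3

Newton-Raphson formula: x_{n+1} = x_n - f(x_n)/f'(x_n)

Iteration 1:
  f(-0.300000) = 3.893000
  f'(-0.300000) = 4.470000
  x_1 = -0.300000 - 3.893000/4.470000 = -1.170917
Iteration 2:
  f(-1.170917) = -2.860229
  f'(-1.170917) = 11.796810
  x_2 = -1.170917 - (-2.860229)/11.796810 = -0.928459
Iteration 3:
  f(-0.928459) = -0.309818
  f'(-0.928459) = 9.299948
  x_3 = -0.928459 - (-0.309818)/9.299948 = -0.895145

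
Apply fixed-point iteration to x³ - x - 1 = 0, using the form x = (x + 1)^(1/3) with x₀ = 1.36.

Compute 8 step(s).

Equation: x³ - x - 1 = 0
Fixed-point form: x = (x + 1)^(1/3)
x₀ = 1.36

x_1 = g(1.360000) = 1.331386
x_2 = g(1.331386) = 1.325983
x_3 = g(1.325983) = 1.324958
x_4 = g(1.324958) = 1.324764
x_5 = g(1.324764) = 1.324727
x_6 = g(1.324727) = 1.324720
x_7 = g(1.324720) = 1.324718
x_8 = g(1.324718) = 1.324718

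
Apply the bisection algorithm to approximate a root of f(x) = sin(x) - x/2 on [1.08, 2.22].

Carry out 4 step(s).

f(x) = sin(x) - x/2
Initial interval: [1.08, 2.22]

Iteration 1:
  c_1 = (1.080000 + 2.220000)/2 = 1.650000
  f(c_1) = f(1.650000) = 0.171865
  f(a) × f(c) ≥ 0, new interval: [1.650000, 2.220000]
Iteration 2:
  c_2 = (1.650000 + 2.220000)/2 = 1.935000
  f(c_2) = f(1.935000) = -0.033092
  f(a) × f(c) < 0, new interval: [1.650000, 1.935000]
Iteration 3:
  c_3 = (1.650000 + 1.935000)/2 = 1.792500
  f(c_3) = f(1.792500) = 0.079274
  f(a) × f(c) ≥ 0, new interval: [1.792500, 1.935000]
Iteration 4:
  c_4 = (1.792500 + 1.935000)/2 = 1.863750
  f(c_4) = f(1.863750) = 0.025520
  f(a) × f(c) ≥ 0, new interval: [1.863750, 1.935000]

After 4 iteration(s), the approximation is c_4 = 1.863750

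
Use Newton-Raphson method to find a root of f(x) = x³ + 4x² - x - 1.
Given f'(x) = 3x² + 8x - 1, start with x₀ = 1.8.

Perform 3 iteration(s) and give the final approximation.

f(x) = x³ + 4x² - x - 1
f'(x) = 3x² + 8x - 1
x₀ = 1.8

Newton-Raphson formula: x_{n+1} = x_n - f(x_n)/f'(x_n)

Iteration 1:
  f(1.800000) = 15.992000
  f'(1.800000) = 23.120000
  x_1 = 1.800000 - 15.992000/23.120000 = 1.108304
Iteration 2:
  f(1.108304) = 4.166424
  f'(1.108304) = 11.551453
  x_2 = 1.108304 - 4.166424/11.551453 = 0.747620
Iteration 3:
  f(0.747620) = 0.905997
  f'(0.747620) = 6.657773
  x_3 = 0.747620 - 0.905997/6.657773 = 0.611539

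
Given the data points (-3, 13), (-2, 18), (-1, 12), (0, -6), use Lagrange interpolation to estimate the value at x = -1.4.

Lagrange interpolation formula:
P(x) = Σ yᵢ × Lᵢ(x)
where Lᵢ(x) = Π_{j≠i} (x - xⱼ)/(xᵢ - xⱼ)

L_0(-1.4) = (-1.4 - (-2))/(-3 - (-2)) × (-1.4 - (-1))/(-3 - (-1)) × (-1.4 - 0)/(-3 - 0) = -0.056000
L_1(-1.4) = (-1.4 - (-3))/(-2 - (-3)) × (-1.4 - (-1))/(-2 - (-1)) × (-1.4 - 0)/(-2 - 0) = 0.448000
L_2(-1.4) = (-1.4 - (-3))/(-1 - (-3)) × (-1.4 - (-2))/(-1 - (-2)) × (-1.4 - 0)/(-1 - 0) = 0.672000
L_3(-1.4) = (-1.4 - (-3))/(0 - (-3)) × (-1.4 - (-2))/(0 - (-2)) × (-1.4 - (-1))/(0 - (-1)) = -0.064000

P(-1.4) = 13×L_0(-1.4) + 18×L_1(-1.4) + 12×L_2(-1.4) + (-6)×L_3(-1.4)
P(-1.4) = 15.784000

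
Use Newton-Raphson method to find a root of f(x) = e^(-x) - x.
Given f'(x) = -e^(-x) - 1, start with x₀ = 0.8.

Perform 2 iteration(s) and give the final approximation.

f(x) = e^(-x) - x
f'(x) = -e^(-x) - 1
x₀ = 0.8

Newton-Raphson formula: x_{n+1} = x_n - f(x_n)/f'(x_n)

Iteration 1:
  f(0.800000) = -0.350671
  f'(0.800000) = -1.449329
  x_1 = 0.800000 - (-0.350671)/(-1.449329) = 0.558046
Iteration 2:
  f(0.558046) = 0.014280
  f'(0.558046) = -1.572326
  x_2 = 0.558046 - 0.014280/(-1.572326) = 0.567128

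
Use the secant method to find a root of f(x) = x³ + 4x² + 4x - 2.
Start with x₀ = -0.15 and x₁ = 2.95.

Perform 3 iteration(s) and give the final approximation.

f(x) = x³ + 4x² + 4x - 2
x₀ = -0.15, x₁ = 2.95

Secant formula: x_{n+1} = x_n - f(x_n)(x_n - x_{n-1})/(f(x_n) - f(x_{n-1}))

Iteration 1:
  f(-0.150000) = -2.513375
  f(2.950000) = 70.282375
  x_2 = 2.950000 - 70.282375×(2.950000 - (-0.150000))/(70.282375 - (-2.513375))
       = -0.042968
Iteration 2:
  f(2.950000) = 70.282375
  f(-0.042968) = -2.164567
  x_3 = -0.042968 - (-2.164567)×(-0.042968 - 2.950000)/(-2.164567 - 70.282375)
       = 0.046456
Iteration 3:
  f(-0.042968) = -2.164567
  f(0.046456) = -1.805445
  x_4 = 0.046456 - (-1.805445)×(0.046456 - (-0.042968))/(-1.805445 - (-2.164567))
       = 0.496023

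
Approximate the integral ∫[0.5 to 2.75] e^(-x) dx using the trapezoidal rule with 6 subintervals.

f(x) = e^(-x)
a = 0.5, b = 2.75, n = 6
h = (b - a)/n = 0.375000

Trapezoidal rule: (h/2)[f(x₀) + 2f(x₁) + 2f(x₂) + ... + f(xₙ)]

x_0 = 0.5000, f(x_0) = 0.606531, coefficient = 1
x_1 = 0.8750, f(x_1) = 0.416862, coefficient = 2
x_2 = 1.2500, f(x_2) = 0.286505, coefficient = 2
x_3 = 1.6250, f(x_3) = 0.196912, coefficient = 2
x_4 = 2.0000, f(x_4) = 0.135335, coefficient = 2
x_5 = 2.3750, f(x_5) = 0.093014, coefficient = 2
x_6 = 2.7500, f(x_6) = 0.063928, coefficient = 1

I ≈ (0.375000/2) × 2.927715 = 0.548947
Exact value: 0.542603
Error: 0.006344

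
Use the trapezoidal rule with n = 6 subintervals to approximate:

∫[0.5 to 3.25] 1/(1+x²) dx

f(x) = 1/(1+x²)
a = 0.5, b = 3.25, n = 6
h = (b - a)/n = 0.458333

Trapezoidal rule: (h/2)[f(x₀) + 2f(x₁) + 2f(x₂) + ... + f(xₙ)]

x_0 = 0.5000, f(x_0) = 0.800000, coefficient = 1
x_1 = 0.9583, f(x_1) = 0.521267, coefficient = 2
x_2 = 1.4167, f(x_2) = 0.332564, coefficient = 2
x_3 = 1.8750, f(x_3) = 0.221453, coefficient = 2
x_4 = 2.3333, f(x_4) = 0.155172, coefficient = 2
x_5 = 2.7917, f(x_5) = 0.113722, coefficient = 2
x_6 = 3.2500, f(x_6) = 0.086486, coefficient = 1

I ≈ (0.458333/2) × 3.574842 = 0.819235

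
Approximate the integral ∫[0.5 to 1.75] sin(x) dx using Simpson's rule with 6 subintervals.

f(x) = sin(x)
a = 0.5, b = 1.75, n = 6
h = (b - a)/n = 0.208333

Simpson's rule: (h/3)[f(x₀) + 4f(x₁) + 2f(x₂) + ... + f(xₙ)]

x_0 = 0.5000, f(x_0) = 0.479426, coefficient = 1
x_1 = 0.7083, f(x_1) = 0.650569, coefficient = 4
x_2 = 0.9167, f(x_2) = 0.793578, coefficient = 2
x_3 = 1.1250, f(x_3) = 0.902268, coefficient = 4
x_4 = 1.3333, f(x_4) = 0.971938, coefficient = 2
x_5 = 1.5417, f(x_5) = 0.999576, coefficient = 4
x_6 = 1.7500, f(x_6) = 0.983986, coefficient = 1

I ≈ (0.208333/3) × 15.204092 = 1.055840
Exact value: 1.055829
Error: 0.000011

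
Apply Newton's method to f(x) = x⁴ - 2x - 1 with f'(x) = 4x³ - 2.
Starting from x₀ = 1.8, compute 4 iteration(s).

f(x) = x⁴ - 2x - 1
f'(x) = 4x³ - 2
x₀ = 1.8

Newton-Raphson formula: x_{n+1} = x_n - f(x_n)/f'(x_n)

Iteration 1:
  f(1.800000) = 5.897600
  f'(1.800000) = 21.328000
  x_1 = 1.800000 - 5.897600/21.328000 = 1.523481
Iteration 2:
  f(1.523481) = 1.340051
  f'(1.523481) = 12.143960
  x_2 = 1.523481 - 1.340051/12.143960 = 1.413134
Iteration 3:
  f(1.413134) = 0.161530
  f'(1.413134) = 9.287812
  x_3 = 1.413134 - 0.161530/9.287812 = 1.395742
Iteration 4:
  f(1.395742) = 0.003594
  f'(1.395742) = 8.876160
  x_4 = 1.395742 - 0.003594/8.876160 = 1.395337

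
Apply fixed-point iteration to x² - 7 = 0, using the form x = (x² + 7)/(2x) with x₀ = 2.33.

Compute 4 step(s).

Equation: x² - 7 = 0
Fixed-point form: x = (x² + 7)/(2x)
x₀ = 2.33

x_1 = g(2.330000) = 2.667146
x_2 = g(2.667146) = 2.645837
x_3 = g(2.645837) = 2.645751
x_4 = g(2.645751) = 2.645751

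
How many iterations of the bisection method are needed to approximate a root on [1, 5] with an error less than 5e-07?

We need (b-a)/2^n ≤ 5e-07
(5 - 1)/2^n ≤ 5e-07
4/2^n ≤ 5e-07
2^n ≥ 8000000
n ≥ log₂(8000000) = 22.93
n ≥ 23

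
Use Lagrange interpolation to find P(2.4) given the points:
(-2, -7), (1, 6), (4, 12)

Lagrange interpolation formula:
P(x) = Σ yᵢ × Lᵢ(x)
where Lᵢ(x) = Π_{j≠i} (x - xⱼ)/(xᵢ - xⱼ)

L_0(2.4) = (2.4 - 1)/(-2 - 1) × (2.4 - 4)/(-2 - 4) = -0.124444
L_1(2.4) = (2.4 - (-2))/(1 - (-2)) × (2.4 - 4)/(1 - 4) = 0.782222
L_2(2.4) = (2.4 - (-2))/(4 - (-2)) × (2.4 - 1)/(4 - 1) = 0.342222

P(2.4) = (-7)×L_0(2.4) + 6×L_1(2.4) + 12×L_2(2.4)
P(2.4) = 9.671111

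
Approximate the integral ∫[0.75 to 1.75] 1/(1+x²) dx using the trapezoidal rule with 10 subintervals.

f(x) = 1/(1+x²)
a = 0.75, b = 1.75, n = 10
h = (b - a)/n = 0.100000

Trapezoidal rule: (h/2)[f(x₀) + 2f(x₁) + 2f(x₂) + ... + f(xₙ)]

x_0 = 0.7500, f(x_0) = 0.640000, coefficient = 1
x_1 = 0.8500, f(x_1) = 0.580552, coefficient = 2
x_2 = 0.9500, f(x_2) = 0.525624, coefficient = 2
x_3 = 1.0500, f(x_3) = 0.475624, coefficient = 2
x_4 = 1.1500, f(x_4) = 0.430571, coefficient = 2
x_5 = 1.2500, f(x_5) = 0.390244, coefficient = 2
x_6 = 1.3500, f(x_6) = 0.354296, coefficient = 2
x_7 = 1.4500, f(x_7) = 0.322321, coefficient = 2
x_8 = 1.5500, f(x_8) = 0.293902, coefficient = 2
x_9 = 1.6500, f(x_9) = 0.268637, coefficient = 2
x_10 = 1.7500, f(x_10) = 0.246154, coefficient = 1

I ≈ (0.100000/2) × 8.169692 = 0.408485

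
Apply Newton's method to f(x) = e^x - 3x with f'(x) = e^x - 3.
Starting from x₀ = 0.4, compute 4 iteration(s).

f(x) = e^x - 3x
f'(x) = e^x - 3
x₀ = 0.4

Newton-Raphson formula: x_{n+1} = x_n - f(x_n)/f'(x_n)

Iteration 1:
  f(0.400000) = 0.291825
  f'(0.400000) = -1.508175
  x_1 = 0.400000 - 0.291825/(-1.508175) = 0.593495
Iteration 2:
  f(0.593495) = 0.029819
  f'(0.593495) = -1.189695
  x_2 = 0.593495 - 0.029819/(-1.189695) = 0.618560
Iteration 3:
  f(0.618560) = 0.000573
  f'(0.618560) = -1.143747
  x_3 = 0.618560 - 0.000573/(-1.143747) = 0.619061
Iteration 4:
  f(0.619061) = 0.000000
  f'(0.619061) = -1.142817
  x_4 = 0.619061 - 0.000000/(-1.142817) = 0.619061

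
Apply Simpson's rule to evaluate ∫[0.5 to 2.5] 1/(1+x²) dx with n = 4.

f(x) = 1/(1+x²)
a = 0.5, b = 2.5, n = 4
h = (b - a)/n = 0.500000

Simpson's rule: (h/3)[f(x₀) + 4f(x₁) + 2f(x₂) + ... + f(xₙ)]

x_0 = 0.5000, f(x_0) = 0.800000, coefficient = 1
x_1 = 1.0000, f(x_1) = 0.500000, coefficient = 4
x_2 = 1.5000, f(x_2) = 0.307692, coefficient = 2
x_3 = 2.0000, f(x_3) = 0.200000, coefficient = 4
x_4 = 2.5000, f(x_4) = 0.137931, coefficient = 1

I ≈ (0.500000/3) × 4.353316 = 0.725553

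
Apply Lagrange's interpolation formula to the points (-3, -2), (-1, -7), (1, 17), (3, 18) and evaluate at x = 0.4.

Lagrange interpolation formula:
P(x) = Σ yᵢ × Lᵢ(x)
where Lᵢ(x) = Π_{j≠i} (x - xⱼ)/(xᵢ - xⱼ)

L_0(0.4) = (0.4 - (-1))/(-3 - (-1)) × (0.4 - 1)/(-3 - 1) × (0.4 - 3)/(-3 - 3) = -0.045500
L_1(0.4) = (0.4 - (-3))/(-1 - (-3)) × (0.4 - 1)/(-1 - 1) × (0.4 - 3)/(-1 - 3) = 0.331500
L_2(0.4) = (0.4 - (-3))/(1 - (-3)) × (0.4 - (-1))/(1 - (-1)) × (0.4 - 3)/(1 - 3) = 0.773500
L_3(0.4) = (0.4 - (-3))/(3 - (-3)) × (0.4 - (-1))/(3 - (-1)) × (0.4 - 1)/(3 - 1) = -0.059500

P(0.4) = (-2)×L_0(0.4) + (-7)×L_1(0.4) + 17×L_2(0.4) + 18×L_3(0.4)
P(0.4) = 9.849000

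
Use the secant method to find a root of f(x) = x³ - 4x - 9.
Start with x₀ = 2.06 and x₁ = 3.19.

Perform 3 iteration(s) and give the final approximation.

f(x) = x³ - 4x - 9
x₀ = 2.06, x₁ = 3.19

Secant formula: x_{n+1} = x_n - f(x_n)(x_n - x_{n-1})/(f(x_n) - f(x_{n-1}))

Iteration 1:
  f(2.060000) = -8.498184
  f(3.190000) = 10.701759
  x_2 = 3.190000 - 10.701759×(3.190000 - 2.060000)/(10.701759 - (-8.498184))
       = 2.560155
Iteration 2:
  f(3.190000) = 10.701759
  f(2.560155) = -2.460356
  x_3 = 2.560155 - (-2.460356)×(2.560155 - 3.190000)/(-2.460356 - 10.701759)
       = 2.677890
Iteration 3:
  f(2.560155) = -2.460356
  f(2.677890) = -0.508155
  x_4 = 2.677890 - (-0.508155)×(2.677890 - 2.560155)/(-0.508155 - (-2.460356))
       = 2.708536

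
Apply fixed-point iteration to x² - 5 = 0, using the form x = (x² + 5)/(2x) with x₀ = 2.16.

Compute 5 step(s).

Equation: x² - 5 = 0
Fixed-point form: x = (x² + 5)/(2x)
x₀ = 2.16

x_1 = g(2.160000) = 2.237407
x_2 = g(2.237407) = 2.236068
x_3 = g(2.236068) = 2.236068
x_4 = g(2.236068) = 2.236068
x_5 = g(2.236068) = 2.236068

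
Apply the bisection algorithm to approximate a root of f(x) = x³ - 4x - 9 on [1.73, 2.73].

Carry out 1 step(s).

f(x) = x³ - 4x - 9
Initial interval: [1.73, 2.73]

Iteration 1:
  c_1 = (1.730000 + 2.730000)/2 = 2.230000
  f(c_1) = f(2.230000) = -6.830433
  f(a) × f(c) ≥ 0, new interval: [2.230000, 2.730000]

After 1 iteration(s), the approximation is c_1 = 2.230000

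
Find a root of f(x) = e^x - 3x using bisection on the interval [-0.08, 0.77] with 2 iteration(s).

f(x) = e^x - 3x
Initial interval: [-0.08, 0.77]

Iteration 1:
  c_1 = (-0.080000 + 0.770000)/2 = 0.345000
  f(c_1) = f(0.345000) = 0.376990
  f(a) × f(c) ≥ 0, new interval: [0.345000, 0.770000]
Iteration 2:
  c_2 = (0.345000 + 0.770000)/2 = 0.557500
  f(c_2) = f(0.557500) = 0.073801
  f(a) × f(c) ≥ 0, new interval: [0.557500, 0.770000]

After 2 iteration(s), the approximation is c_2 = 0.557500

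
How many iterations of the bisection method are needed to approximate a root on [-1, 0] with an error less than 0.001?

We need (b-a)/2^n ≤ 0.001
(0 - (-1))/2^n ≤ 0.001
1/2^n ≤ 0.001
2^n ≥ 1000
n ≥ log₂(1000) = 9.97
n ≥ 10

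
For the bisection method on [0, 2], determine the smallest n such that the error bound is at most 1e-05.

We need (b-a)/2^n ≤ 1e-05
(2 - 0)/2^n ≤ 1e-05
2/2^n ≤ 1e-05
2^n ≥ 200000
n ≥ log₂(200000) = 17.61
n ≥ 18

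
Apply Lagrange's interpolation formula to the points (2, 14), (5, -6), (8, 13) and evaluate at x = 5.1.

Lagrange interpolation formula:
P(x) = Σ yᵢ × Lᵢ(x)
where Lᵢ(x) = Π_{j≠i} (x - xⱼ)/(xᵢ - xⱼ)

L_0(5.1) = (5.1 - 5)/(2 - 5) × (5.1 - 8)/(2 - 8) = -0.016111
L_1(5.1) = (5.1 - 2)/(5 - 2) × (5.1 - 8)/(5 - 8) = 0.998889
L_2(5.1) = (5.1 - 2)/(8 - 2) × (5.1 - 5)/(8 - 5) = 0.017222

P(5.1) = 14×L_0(5.1) + (-6)×L_1(5.1) + 13×L_2(5.1)
P(5.1) = -5.995000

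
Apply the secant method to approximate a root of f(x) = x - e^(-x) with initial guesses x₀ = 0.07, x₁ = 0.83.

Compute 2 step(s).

f(x) = x - e^(-x)
x₀ = 0.07, x₁ = 0.83

Secant formula: x_{n+1} = x_n - f(x_n)(x_n - x_{n-1})/(f(x_n) - f(x_{n-1}))

Iteration 1:
  f(0.070000) = -0.862394
  f(0.830000) = 0.393951
  x_2 = 0.830000 - 0.393951×(0.830000 - 0.070000)/(0.393951 - (-0.862394))
       = 0.591688
Iteration 2:
  f(0.830000) = 0.393951
  f(0.591688) = 0.038295
  x_3 = 0.591688 - 0.038295×(0.591688 - 0.830000)/(0.038295 - 0.393951)
       = 0.566027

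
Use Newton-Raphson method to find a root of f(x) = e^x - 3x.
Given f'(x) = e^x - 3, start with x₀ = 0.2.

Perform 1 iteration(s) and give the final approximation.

f(x) = e^x - 3x
f'(x) = e^x - 3
x₀ = 0.2

Newton-Raphson formula: x_{n+1} = x_n - f(x_n)/f'(x_n)

Iteration 1:
  f(0.200000) = 0.621403
  f'(0.200000) = -1.778597
  x_1 = 0.200000 - 0.621403/(-1.778597) = 0.549378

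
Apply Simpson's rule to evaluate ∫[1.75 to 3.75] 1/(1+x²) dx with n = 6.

f(x) = 1/(1+x²)
a = 1.75, b = 3.75, n = 6
h = (b - a)/n = 0.333333

Simpson's rule: (h/3)[f(x₀) + 4f(x₁) + 2f(x₂) + ... + f(xₙ)]

x_0 = 1.7500, f(x_0) = 0.246154, coefficient = 1
x_1 = 2.0833, f(x_1) = 0.187256, coefficient = 4
x_2 = 2.4167, f(x_2) = 0.146193, coefficient = 2
x_3 = 2.7500, f(x_3) = 0.116788, coefficient = 4
x_4 = 3.0833, f(x_4) = 0.095175, coefficient = 2
x_5 = 3.4167, f(x_5) = 0.078904, coefficient = 4
x_6 = 3.7500, f(x_6) = 0.066390, coefficient = 1

I ≈ (0.333333/3) × 2.327074 = 0.258564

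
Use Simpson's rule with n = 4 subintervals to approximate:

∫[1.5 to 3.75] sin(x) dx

f(x) = sin(x)
a = 1.5, b = 3.75, n = 4
h = (b - a)/n = 0.562500

Simpson's rule: (h/3)[f(x₀) + 4f(x₁) + 2f(x₂) + ... + f(xₙ)]

x_0 = 1.5000, f(x_0) = 0.997495, coefficient = 1
x_1 = 2.0625, f(x_1) = 0.881530, coefficient = 4
x_2 = 2.6250, f(x_2) = 0.493920, coefficient = 2
x_3 = 3.1875, f(x_3) = -0.045891, coefficient = 4
x_4 = 3.7500, f(x_4) = -0.571561, coefficient = 1

I ≈ (0.562500/3) × 4.756329 = 0.891812
Exact value: 0.891297
Error: 0.000515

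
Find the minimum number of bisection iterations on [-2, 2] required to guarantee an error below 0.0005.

We need (b-a)/2^n ≤ 0.0005
(2 - (-2))/2^n ≤ 0.0005
4/2^n ≤ 0.0005
2^n ≥ 8000
n ≥ log₂(8000) = 12.97
n ≥ 13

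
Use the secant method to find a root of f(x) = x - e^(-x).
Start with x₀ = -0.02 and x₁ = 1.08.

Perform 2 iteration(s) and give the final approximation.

f(x) = x - e^(-x)
x₀ = -0.02, x₁ = 1.08

Secant formula: x_{n+1} = x_n - f(x_n)(x_n - x_{n-1})/(f(x_n) - f(x_{n-1}))

Iteration 1:
  f(-0.020000) = -1.040201
  f(1.080000) = 0.740404
  x_2 = 1.080000 - 0.740404×(1.080000 - (-0.020000))/(0.740404 - (-1.040201))
       = 0.622602
Iteration 2:
  f(1.080000) = 0.740404
  f(0.622602) = 0.086056
  x_3 = 0.622602 - 0.086056×(0.622602 - 1.080000)/(0.086056 - 0.740404)
       = 0.562448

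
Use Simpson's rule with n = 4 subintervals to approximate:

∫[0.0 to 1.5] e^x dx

f(x) = e^x
a = 0.0, b = 1.5, n = 4
h = (b - a)/n = 0.375000

Simpson's rule: (h/3)[f(x₀) + 4f(x₁) + 2f(x₂) + ... + f(xₙ)]

x_0 = 0.0000, f(x_0) = 1.000000, coefficient = 1
x_1 = 0.3750, f(x_1) = 1.454991, coefficient = 4
x_2 = 0.7500, f(x_2) = 2.117000, coefficient = 2
x_3 = 1.1250, f(x_3) = 3.080217, coefficient = 4
x_4 = 1.5000, f(x_4) = 4.481689, coefficient = 1

I ≈ (0.375000/3) × 27.856522 = 3.482065
Exact value: 3.481689
Error: 0.000376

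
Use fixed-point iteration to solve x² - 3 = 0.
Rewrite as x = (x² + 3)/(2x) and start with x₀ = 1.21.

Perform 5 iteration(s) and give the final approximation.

Equation: x² - 3 = 0
Fixed-point form: x = (x² + 3)/(2x)
x₀ = 1.21

x_1 = g(1.210000) = 1.844669
x_2 = g(1.844669) = 1.735489
x_3 = g(1.735489) = 1.732054
x_4 = g(1.732054) = 1.732051
x_5 = g(1.732051) = 1.732051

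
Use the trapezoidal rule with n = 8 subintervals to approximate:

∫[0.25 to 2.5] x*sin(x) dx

f(x) = x*sin(x)
a = 0.25, b = 2.5, n = 8
h = (b - a)/n = 0.281250

Trapezoidal rule: (h/2)[f(x₀) + 2f(x₁) + 2f(x₂) + ... + f(xₙ)]

x_0 = 0.2500, f(x_0) = 0.061851, coefficient = 1
x_1 = 0.5312, f(x_1) = 0.269137, coefficient = 2
x_2 = 0.8125, f(x_2) = 0.589882, coefficient = 2
x_3 = 1.0938, f(x_3) = 0.971638, coefficient = 2
x_4 = 1.3750, f(x_4) = 1.348728, coefficient = 2
x_5 = 1.6562, f(x_5) = 1.650206, coefficient = 2
x_6 = 1.9375, f(x_6) = 1.808684, coefficient = 2
x_7 = 2.2188, f(x_7) = 1.769055, coefficient = 2
x_8 = 2.5000, f(x_8) = 1.496180, coefficient = 1

I ≈ (0.281250/2) × 18.372693 = 2.583660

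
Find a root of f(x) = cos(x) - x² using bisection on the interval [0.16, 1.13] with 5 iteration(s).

f(x) = cos(x) - x²
Initial interval: [0.16, 1.13]

Iteration 1:
  c_1 = (0.160000 + 1.130000)/2 = 0.645000
  f(c_1) = f(0.645000) = 0.383075
  f(a) × f(c) ≥ 0, new interval: [0.645000, 1.130000]
Iteration 2:
  c_2 = (0.645000 + 1.130000)/2 = 0.887500
  f(c_2) = f(0.887500) = -0.156304
  f(a) × f(c) < 0, new interval: [0.645000, 0.887500]
Iteration 3:
  c_3 = (0.645000 + 0.887500)/2 = 0.766250
  f(c_3) = f(0.766250) = 0.133377
  f(a) × f(c) ≥ 0, new interval: [0.766250, 0.887500]
Iteration 4:
  c_4 = (0.766250 + 0.887500)/2 = 0.826875
  f(c_4) = f(0.826875) = -0.006544
  f(a) × f(c) < 0, new interval: [0.766250, 0.826875]
Iteration 5:
  c_5 = (0.766250 + 0.826875)/2 = 0.796562
  f(c_5) = f(0.796562) = 0.064657
  f(a) × f(c) ≥ 0, new interval: [0.796562, 0.826875]

After 5 iteration(s), the approximation is c_5 = 0.796562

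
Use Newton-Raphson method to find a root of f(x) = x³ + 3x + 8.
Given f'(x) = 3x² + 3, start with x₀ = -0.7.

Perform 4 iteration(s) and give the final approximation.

f(x) = x³ + 3x + 8
f'(x) = 3x² + 3
x₀ = -0.7

Newton-Raphson formula: x_{n+1} = x_n - f(x_n)/f'(x_n)

Iteration 1:
  f(-0.700000) = 5.557000
  f'(-0.700000) = 4.470000
  x_1 = -0.700000 - 5.557000/4.470000 = -1.943177
Iteration 2:
  f(-1.943177) = -5.166841
  f'(-1.943177) = 14.327807
  x_2 = -1.943177 - (-5.166841)/14.327807 = -1.582560
Iteration 3:
  f(-1.582560) = -0.711200
  f'(-1.582560) = 10.513493
  x_3 = -1.582560 - (-0.711200)/10.513493 = -1.514914
Iteration 4:
  f(-1.514914) = -0.021416
  f'(-1.514914) = 9.884894
  x_4 = -1.514914 - (-0.021416)/9.884894 = -1.512747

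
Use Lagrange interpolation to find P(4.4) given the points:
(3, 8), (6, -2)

Lagrange interpolation formula:
P(x) = Σ yᵢ × Lᵢ(x)
where Lᵢ(x) = Π_{j≠i} (x - xⱼ)/(xᵢ - xⱼ)

L_0(4.4) = (4.4 - 6)/(3 - 6) = 0.533333
L_1(4.4) = (4.4 - 3)/(6 - 3) = 0.466667

P(4.4) = 8×L_0(4.4) + (-2)×L_1(4.4)
P(4.4) = 3.333333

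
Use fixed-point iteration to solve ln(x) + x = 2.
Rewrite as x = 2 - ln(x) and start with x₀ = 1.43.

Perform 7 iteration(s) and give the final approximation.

Equation: ln(x) + x = 2
Fixed-point form: x = 2 - ln(x)
x₀ = 1.43

x_1 = g(1.430000) = 1.642326
x_2 = g(1.642326) = 1.503887
x_3 = g(1.503887) = 1.591947
x_4 = g(1.591947) = 1.535042
x_5 = g(1.535042) = 1.571442
x_6 = g(1.571442) = 1.548006
x_7 = g(1.548006) = 1.563032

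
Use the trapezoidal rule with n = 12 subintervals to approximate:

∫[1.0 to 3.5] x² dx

f(x) = x²
a = 1.0, b = 3.5, n = 12
h = (b - a)/n = 0.208333

Trapezoidal rule: (h/2)[f(x₀) + 2f(x₁) + 2f(x₂) + ... + f(xₙ)]

x_0 = 1.0000, f(x_0) = 1.000000, coefficient = 1
x_1 = 1.2083, f(x_1) = 1.460069, coefficient = 2
x_2 = 1.4167, f(x_2) = 2.006944, coefficient = 2
x_3 = 1.6250, f(x_3) = 2.640625, coefficient = 2
x_4 = 1.8333, f(x_4) = 3.361111, coefficient = 2
x_5 = 2.0417, f(x_5) = 4.168403, coefficient = 2
x_6 = 2.2500, f(x_6) = 5.062500, coefficient = 2
x_7 = 2.4583, f(x_7) = 6.043403, coefficient = 2
x_8 = 2.6667, f(x_8) = 7.111111, coefficient = 2
x_9 = 2.8750, f(x_9) = 8.265625, coefficient = 2
x_10 = 3.0833, f(x_10) = 9.506944, coefficient = 2
x_11 = 3.2917, f(x_11) = 10.835069, coefficient = 2
x_12 = 3.5000, f(x_12) = 12.250000, coefficient = 1

I ≈ (0.208333/2) × 134.173611 = 13.976418
Exact value: 13.958333
Error: 0.018084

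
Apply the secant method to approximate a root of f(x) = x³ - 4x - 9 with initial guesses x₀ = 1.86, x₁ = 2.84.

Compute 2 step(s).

f(x) = x³ - 4x - 9
x₀ = 1.86, x₁ = 2.84

Secant formula: x_{n+1} = x_n - f(x_n)(x_n - x_{n-1})/(f(x_n) - f(x_{n-1}))

Iteration 1:
  f(1.860000) = -10.005144
  f(2.840000) = 2.546304
  x_2 = 2.840000 - 2.546304×(2.840000 - 1.860000)/(2.546304 - (-10.005144))
       = 2.641188
Iteration 2:
  f(2.840000) = 2.546304
  f(2.641188) = -1.140156
  x_3 = 2.641188 - (-1.140156)×(2.641188 - 2.840000)/(-1.140156 - 2.546304)
       = 2.702677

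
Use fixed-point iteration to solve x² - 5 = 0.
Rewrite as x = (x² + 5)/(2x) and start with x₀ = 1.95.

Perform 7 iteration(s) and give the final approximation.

Equation: x² - 5 = 0
Fixed-point form: x = (x² + 5)/(2x)
x₀ = 1.95

x_1 = g(1.950000) = 2.257051
x_2 = g(2.257051) = 2.236166
x_3 = g(2.236166) = 2.236068
x_4 = g(2.236068) = 2.236068
x_5 = g(2.236068) = 2.236068
x_6 = g(2.236068) = 2.236068
x_7 = g(2.236068) = 2.236068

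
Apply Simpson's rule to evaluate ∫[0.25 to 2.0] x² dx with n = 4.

f(x) = x²
a = 0.25, b = 2.0, n = 4
h = (b - a)/n = 0.437500

Simpson's rule: (h/3)[f(x₀) + 4f(x₁) + 2f(x₂) + ... + f(xₙ)]

x_0 = 0.2500, f(x_0) = 0.062500, coefficient = 1
x_1 = 0.6875, f(x_1) = 0.472656, coefficient = 4
x_2 = 1.1250, f(x_2) = 1.265625, coefficient = 2
x_3 = 1.5625, f(x_3) = 2.441406, coefficient = 4
x_4 = 2.0000, f(x_4) = 4.000000, coefficient = 1

I ≈ (0.437500/3) × 18.250000 = 2.661458
Exact value: 2.661458
Error: 0.000000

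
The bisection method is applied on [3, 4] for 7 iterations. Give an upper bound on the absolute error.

Bisection error bound: |error| ≤ (b-a)/2^n
|error| ≤ (4 - 3)/2^7 = 1/2^7
|error| ≤ 0.0078125000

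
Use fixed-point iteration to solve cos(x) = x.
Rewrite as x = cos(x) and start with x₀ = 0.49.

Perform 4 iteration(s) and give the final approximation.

Equation: cos(x) = x
Fixed-point form: x = cos(x)
x₀ = 0.49

x_1 = g(0.490000) = 0.882333
x_2 = g(0.882333) = 0.635351
x_3 = g(0.635351) = 0.804863
x_4 = g(0.804863) = 0.693210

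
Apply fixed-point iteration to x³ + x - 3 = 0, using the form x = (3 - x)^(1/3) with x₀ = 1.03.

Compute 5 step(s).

Equation: x³ + x - 3 = 0
Fixed-point form: x = (3 - x)^(1/3)
x₀ = 1.03

x_1 = g(1.030000) = 1.253590
x_2 = g(1.253590) = 1.204247
x_3 = g(1.204247) = 1.215483
x_4 = g(1.215483) = 1.212943
x_5 = g(1.212943) = 1.213518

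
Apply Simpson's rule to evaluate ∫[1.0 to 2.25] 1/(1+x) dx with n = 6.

f(x) = 1/(1+x)
a = 1.0, b = 2.25, n = 6
h = (b - a)/n = 0.208333

Simpson's rule: (h/3)[f(x₀) + 4f(x₁) + 2f(x₂) + ... + f(xₙ)]

x_0 = 1.0000, f(x_0) = 0.500000, coefficient = 1
x_1 = 1.2083, f(x_1) = 0.452830, coefficient = 4
x_2 = 1.4167, f(x_2) = 0.413793, coefficient = 2
x_3 = 1.6250, f(x_3) = 0.380952, coefficient = 4
x_4 = 1.8333, f(x_4) = 0.352941, coefficient = 2
x_5 = 2.0417, f(x_5) = 0.328767, coefficient = 4
x_6 = 2.2500, f(x_6) = 0.307692, coefficient = 1

I ≈ (0.208333/3) × 6.991360 = 0.485511
Exact value: 0.485508
Error: 0.000003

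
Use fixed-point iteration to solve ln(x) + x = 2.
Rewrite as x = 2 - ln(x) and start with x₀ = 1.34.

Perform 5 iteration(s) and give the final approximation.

Equation: ln(x) + x = 2
Fixed-point form: x = 2 - ln(x)
x₀ = 1.34

x_1 = g(1.340000) = 1.707330
x_2 = g(1.707330) = 1.465069
x_3 = g(1.465069) = 1.618098
x_4 = g(1.618098) = 1.518749
x_5 = g(1.518749) = 1.582113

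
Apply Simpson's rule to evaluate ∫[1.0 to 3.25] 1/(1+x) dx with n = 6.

f(x) = 1/(1+x)
a = 1.0, b = 3.25, n = 6
h = (b - a)/n = 0.375000

Simpson's rule: (h/3)[f(x₀) + 4f(x₁) + 2f(x₂) + ... + f(xₙ)]

x_0 = 1.0000, f(x_0) = 0.500000, coefficient = 1
x_1 = 1.3750, f(x_1) = 0.421053, coefficient = 4
x_2 = 1.7500, f(x_2) = 0.363636, coefficient = 2
x_3 = 2.1250, f(x_3) = 0.320000, coefficient = 4
x_4 = 2.5000, f(x_4) = 0.285714, coefficient = 2
x_5 = 2.8750, f(x_5) = 0.258065, coefficient = 4
x_6 = 3.2500, f(x_6) = 0.235294, coefficient = 1

I ≈ (0.375000/3) × 6.030464 = 0.753808
Exact value: 0.753772
Error: 0.000036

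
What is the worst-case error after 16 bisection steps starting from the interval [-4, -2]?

Bisection error bound: |error| ≤ (b-a)/2^n
|error| ≤ (-2 - (-4))/2^16 = 2/2^16
|error| ≤ 0.0000305176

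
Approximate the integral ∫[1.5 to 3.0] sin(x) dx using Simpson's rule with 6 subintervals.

f(x) = sin(x)
a = 1.5, b = 3.0, n = 6
h = (b - a)/n = 0.250000

Simpson's rule: (h/3)[f(x₀) + 4f(x₁) + 2f(x₂) + ... + f(xₙ)]

x_0 = 1.5000, f(x_0) = 0.997495, coefficient = 1
x_1 = 1.7500, f(x_1) = 0.983986, coefficient = 4
x_2 = 2.0000, f(x_2) = 0.909297, coefficient = 2
x_3 = 2.2500, f(x_3) = 0.778073, coefficient = 4
x_4 = 2.5000, f(x_4) = 0.598472, coefficient = 2
x_5 = 2.7500, f(x_5) = 0.381661, coefficient = 4
x_6 = 3.0000, f(x_6) = 0.141120, coefficient = 1

I ≈ (0.250000/3) × 12.729035 = 1.060753
Exact value: 1.060730
Error: 0.000023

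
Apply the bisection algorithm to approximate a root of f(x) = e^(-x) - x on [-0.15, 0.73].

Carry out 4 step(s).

f(x) = e^(-x) - x
Initial interval: [-0.15, 0.73]

Iteration 1:
  c_1 = (-0.150000 + 0.730000)/2 = 0.290000
  f(c_1) = f(0.290000) = 0.458264
  f(a) × f(c) ≥ 0, new interval: [0.290000, 0.730000]
Iteration 2:
  c_2 = (0.290000 + 0.730000)/2 = 0.510000
  f(c_2) = f(0.510000) = 0.090496
  f(a) × f(c) ≥ 0, new interval: [0.510000, 0.730000]
Iteration 3:
  c_3 = (0.510000 + 0.730000)/2 = 0.620000
  f(c_3) = f(0.620000) = -0.082056
  f(a) × f(c) < 0, new interval: [0.510000, 0.620000]
Iteration 4:
  c_4 = (0.510000 + 0.620000)/2 = 0.565000
  f(c_4) = f(0.565000) = 0.003360
  f(a) × f(c) ≥ 0, new interval: [0.565000, 0.620000]

After 4 iteration(s), the approximation is c_4 = 0.565000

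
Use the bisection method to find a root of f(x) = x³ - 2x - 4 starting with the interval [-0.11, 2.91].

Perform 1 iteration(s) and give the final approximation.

f(x) = x³ - 2x - 4
Initial interval: [-0.11, 2.91]

Iteration 1:
  c_1 = (-0.110000 + 2.910000)/2 = 1.400000
  f(c_1) = f(1.400000) = -4.056000
  f(a) × f(c) ≥ 0, new interval: [1.400000, 2.910000]

After 1 iteration(s), the approximation is c_1 = 1.400000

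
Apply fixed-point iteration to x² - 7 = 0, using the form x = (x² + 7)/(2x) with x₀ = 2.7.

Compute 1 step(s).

Equation: x² - 7 = 0
Fixed-point form: x = (x² + 7)/(2x)
x₀ = 2.7

x_1 = g(2.700000) = 2.646296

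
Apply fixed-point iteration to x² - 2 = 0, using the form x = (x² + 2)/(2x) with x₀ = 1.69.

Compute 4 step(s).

Equation: x² - 2 = 0
Fixed-point form: x = (x² + 2)/(2x)
x₀ = 1.69

x_1 = g(1.690000) = 1.436716
x_2 = g(1.436716) = 1.414390
x_3 = g(1.414390) = 1.414214
x_4 = g(1.414214) = 1.414214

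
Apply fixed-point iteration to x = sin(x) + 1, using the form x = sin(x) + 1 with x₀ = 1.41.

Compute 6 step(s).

Equation: x = sin(x) + 1
Fixed-point form: x = sin(x) + 1
x₀ = 1.41

x_1 = g(1.410000) = 1.987100
x_2 = g(1.987100) = 1.914590
x_3 = g(1.914590) = 1.941483
x_4 = g(1.941483) = 1.932079
x_5 = g(1.932079) = 1.935444
x_6 = g(1.935444) = 1.934249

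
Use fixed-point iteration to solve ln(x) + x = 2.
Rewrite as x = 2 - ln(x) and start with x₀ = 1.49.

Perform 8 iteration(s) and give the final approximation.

Equation: ln(x) + x = 2
Fixed-point form: x = 2 - ln(x)
x₀ = 1.49

x_1 = g(1.490000) = 1.601224
x_2 = g(1.601224) = 1.529232
x_3 = g(1.529232) = 1.575235
x_4 = g(1.575235) = 1.545596
x_5 = g(1.545596) = 1.564591
x_6 = g(1.564591) = 1.552376
x_7 = g(1.552376) = 1.560213
x_8 = g(1.560213) = 1.555177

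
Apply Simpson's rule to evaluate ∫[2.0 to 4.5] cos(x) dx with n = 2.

f(x) = cos(x)
a = 2.0, b = 4.5, n = 2
h = (b - a)/n = 1.250000

Simpson's rule: (h/3)[f(x₀) + 4f(x₁) + 2f(x₂) + ... + f(xₙ)]

x_0 = 2.0000, f(x_0) = -0.416147, coefficient = 1
x_1 = 3.2500, f(x_1) = -0.994130, coefficient = 4
x_2 = 4.5000, f(x_2) = -0.210796, coefficient = 1

I ≈ (1.250000/3) × -4.603461 = -1.918109
Exact value: -1.886828
Error: 0.031281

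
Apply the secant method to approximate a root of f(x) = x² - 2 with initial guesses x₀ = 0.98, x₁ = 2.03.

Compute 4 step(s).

f(x) = x² - 2
x₀ = 0.98, x₁ = 2.03

Secant formula: x_{n+1} = x_n - f(x_n)(x_n - x_{n-1})/(f(x_n) - f(x_{n-1}))

Iteration 1:
  f(0.980000) = -1.039600
  f(2.030000) = 2.120900
  x_2 = 2.030000 - 2.120900×(2.030000 - 0.980000)/(2.120900 - (-1.039600))
       = 1.325382
Iteration 2:
  f(2.030000) = 2.120900
  f(1.325382) = -0.243362
  x_3 = 1.325382 - (-0.243362)×(1.325382 - 2.030000)/(-0.243362 - 2.120900)
       = 1.397911
Iteration 3:
  f(1.325382) = -0.243362
  f(1.397911) = -0.045845
  x_4 = 1.397911 - (-0.045845)×(1.397911 - 1.325382)/(-0.045845 - (-0.243362))
       = 1.414745
Iteration 4:
  f(1.397911) = -0.045845
  f(1.414745) = 0.001504
  x_5 = 1.414745 - 0.001504×(1.414745 - 1.397911)/(0.001504 - (-0.045845))
       = 1.414210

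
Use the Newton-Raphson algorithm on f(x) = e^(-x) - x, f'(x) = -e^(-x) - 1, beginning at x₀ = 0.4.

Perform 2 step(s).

f(x) = e^(-x) - x
f'(x) = -e^(-x) - 1
x₀ = 0.4

Newton-Raphson formula: x_{n+1} = x_n - f(x_n)/f'(x_n)

Iteration 1:
  f(0.400000) = 0.270320
  f'(0.400000) = -1.670320
  x_1 = 0.400000 - 0.270320/(-1.670320) = 0.561837
Iteration 2:
  f(0.561837) = 0.008323
  f'(0.561837) = -1.570161
  x_2 = 0.561837 - 0.008323/(-1.570161) = 0.567138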